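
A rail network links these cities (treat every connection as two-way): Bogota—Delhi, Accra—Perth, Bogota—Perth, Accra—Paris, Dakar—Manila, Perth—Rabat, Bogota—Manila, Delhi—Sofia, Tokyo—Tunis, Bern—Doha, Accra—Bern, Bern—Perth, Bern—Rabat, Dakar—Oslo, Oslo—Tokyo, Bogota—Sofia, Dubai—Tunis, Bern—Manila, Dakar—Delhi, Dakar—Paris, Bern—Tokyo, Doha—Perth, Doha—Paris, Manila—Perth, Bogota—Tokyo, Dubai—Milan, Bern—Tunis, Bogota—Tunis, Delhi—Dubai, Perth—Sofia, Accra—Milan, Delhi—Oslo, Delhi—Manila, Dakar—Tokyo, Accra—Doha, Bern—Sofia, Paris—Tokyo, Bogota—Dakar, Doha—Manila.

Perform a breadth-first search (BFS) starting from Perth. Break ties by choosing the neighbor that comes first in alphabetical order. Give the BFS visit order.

Perth → Accra → Bern → Bogota → Doha → Manila → Rabat → Sofia → Milan → Paris → Tokyo → Tunis → Dakar → Delhi → Dubai → Oslo

Visit Perth; enqueue Accra, Bern, Bogota, Doha, Manila, Rabat, Sofia → queue [Accra, Bern, Bogota, Doha, Manila, Rabat, Sofia]
Visit Accra; enqueue Milan, Paris → queue [Bern, Bogota, Doha, Manila, Rabat, Sofia, Milan, Paris]
Visit Bern; enqueue Tokyo, Tunis → queue [Bogota, Doha, Manila, Rabat, Sofia, Milan, Paris, Tokyo, Tunis]
Visit Bogota; enqueue Dakar, Delhi → queue [Doha, Manila, Rabat, Sofia, Milan, Paris, Tokyo, Tunis, Dakar, Delhi]
Visit Doha → queue [Manila, Rabat, Sofia, Milan, Paris, Tokyo, Tunis, Dakar, Delhi]
Visit Manila → queue [Rabat, Sofia, Milan, Paris, Tokyo, Tunis, Dakar, Delhi]
Visit Rabat → queue [Sofia, Milan, Paris, Tokyo, Tunis, Dakar, Delhi]
Visit Sofia → queue [Milan, Paris, Tokyo, Tunis, Dakar, Delhi]
Visit Milan; enqueue Dubai → queue [Paris, Tokyo, Tunis, Dakar, Delhi, Dubai]
Visit Paris → queue [Tokyo, Tunis, Dakar, Delhi, Dubai]
Visit Tokyo; enqueue Oslo → queue [Tunis, Dakar, Delhi, Dubai, Oslo]
Visit Tunis → queue [Dakar, Delhi, Dubai, Oslo]
Visit Dakar → queue [Delhi, Dubai, Oslo]
Visit Delhi → queue [Dubai, Oslo]
Visit Dubai → queue [Oslo]
Visit Oslo → queue []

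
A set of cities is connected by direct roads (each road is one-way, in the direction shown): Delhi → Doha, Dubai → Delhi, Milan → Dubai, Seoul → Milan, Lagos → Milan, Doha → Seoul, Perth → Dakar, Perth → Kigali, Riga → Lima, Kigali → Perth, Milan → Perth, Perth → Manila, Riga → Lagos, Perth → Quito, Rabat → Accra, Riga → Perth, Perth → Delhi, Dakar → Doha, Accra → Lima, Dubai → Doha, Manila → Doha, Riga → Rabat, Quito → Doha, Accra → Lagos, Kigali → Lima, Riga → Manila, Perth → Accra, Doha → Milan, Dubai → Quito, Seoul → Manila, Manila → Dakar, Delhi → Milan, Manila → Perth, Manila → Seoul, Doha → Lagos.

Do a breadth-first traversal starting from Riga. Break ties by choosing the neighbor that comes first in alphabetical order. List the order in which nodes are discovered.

Visit Riga; enqueue Lagos, Lima, Manila, Perth, Rabat → queue [Lagos, Lima, Manila, Perth, Rabat]
Visit Lagos; enqueue Milan → queue [Lima, Manila, Perth, Rabat, Milan]
Visit Lima → queue [Manila, Perth, Rabat, Milan]
Visit Manila; enqueue Dakar, Doha, Seoul → queue [Perth, Rabat, Milan, Dakar, Doha, Seoul]
Visit Perth; enqueue Accra, Delhi, Kigali, Quito → queue [Rabat, Milan, Dakar, Doha, Seoul, Accra, Delhi, Kigali, Quito]
Visit Rabat → queue [Milan, Dakar, Doha, Seoul, Accra, Delhi, Kigali, Quito]
Visit Milan; enqueue Dubai → queue [Dakar, Doha, Seoul, Accra, Delhi, Kigali, Quito, Dubai]
Visit Dakar → queue [Doha, Seoul, Accra, Delhi, Kigali, Quito, Dubai]
Visit Doha → queue [Seoul, Accra, Delhi, Kigali, Quito, Dubai]
Visit Seoul → queue [Accra, Delhi, Kigali, Quito, Dubai]
Visit Accra → queue [Delhi, Kigali, Quito, Dubai]
Visit Delhi → queue [Kigali, Quito, Dubai]
Visit Kigali → queue [Quito, Dubai]
Visit Quito → queue [Dubai]
Visit Dubai → queue []

Riga Lagos Lima Manila Perth Rabat Milan Dakar Doha Seoul Accra Delhi Kigali Quito Dubai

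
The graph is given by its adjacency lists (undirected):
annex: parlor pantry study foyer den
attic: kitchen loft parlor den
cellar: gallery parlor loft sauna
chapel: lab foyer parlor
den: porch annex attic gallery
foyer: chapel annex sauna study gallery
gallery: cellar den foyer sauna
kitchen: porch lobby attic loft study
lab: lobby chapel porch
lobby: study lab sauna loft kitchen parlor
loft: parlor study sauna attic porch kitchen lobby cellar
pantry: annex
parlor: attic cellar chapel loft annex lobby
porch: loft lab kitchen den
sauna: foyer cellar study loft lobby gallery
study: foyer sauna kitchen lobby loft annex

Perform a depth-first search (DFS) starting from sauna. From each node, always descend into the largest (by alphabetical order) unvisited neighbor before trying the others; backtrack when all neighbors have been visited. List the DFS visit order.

sauna, study, loft, porch, lab, lobby, parlor, chapel, foyer, gallery, den, attic, kitchen, annex, pantry, cellar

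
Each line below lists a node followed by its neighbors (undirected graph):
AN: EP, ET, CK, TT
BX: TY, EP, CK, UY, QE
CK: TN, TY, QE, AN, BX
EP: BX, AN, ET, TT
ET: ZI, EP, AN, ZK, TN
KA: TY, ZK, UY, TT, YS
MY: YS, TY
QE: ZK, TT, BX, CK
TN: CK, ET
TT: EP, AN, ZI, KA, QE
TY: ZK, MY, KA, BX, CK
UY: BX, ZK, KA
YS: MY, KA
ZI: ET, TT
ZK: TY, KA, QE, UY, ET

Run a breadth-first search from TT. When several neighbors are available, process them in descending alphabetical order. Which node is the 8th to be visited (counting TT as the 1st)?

Visit TT; enqueue ZI, QE, KA, EP, AN → queue [ZI, QE, KA, EP, AN]
Visit ZI; enqueue ET → queue [QE, KA, EP, AN, ET]
Visit QE; enqueue ZK, CK, BX → queue [KA, EP, AN, ET, ZK, CK, BX]
Visit KA; enqueue YS, UY, TY → queue [EP, AN, ET, ZK, CK, BX, YS, UY, TY]
Visit EP → queue [AN, ET, ZK, CK, BX, YS, UY, TY]
Visit AN → queue [ET, ZK, CK, BX, YS, UY, TY]
Visit ET; enqueue TN → queue [ZK, CK, BX, YS, UY, TY, TN]
Visit ZK → queue [CK, BX, YS, UY, TY, TN]
Visit CK → queue [BX, YS, UY, TY, TN]
Visit BX → queue [YS, UY, TY, TN]
Visit YS; enqueue MY → queue [UY, TY, TN, MY]
Visit UY → queue [TY, TN, MY]
Visit TY → queue [TN, MY]
Visit TN → queue [MY]
Visit MY → queue []

Visit order: TT, ZI, QE, KA, EP, AN, ET, ZK, CK, BX, YS, UY, TY, TN, MY

ZK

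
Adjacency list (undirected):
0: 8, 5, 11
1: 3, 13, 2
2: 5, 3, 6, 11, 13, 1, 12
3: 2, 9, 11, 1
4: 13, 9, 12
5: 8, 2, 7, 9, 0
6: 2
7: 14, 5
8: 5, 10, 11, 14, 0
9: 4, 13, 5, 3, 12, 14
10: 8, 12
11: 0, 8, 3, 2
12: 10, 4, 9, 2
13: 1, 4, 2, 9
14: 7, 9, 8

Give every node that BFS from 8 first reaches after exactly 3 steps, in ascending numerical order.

1, 4, 6, 13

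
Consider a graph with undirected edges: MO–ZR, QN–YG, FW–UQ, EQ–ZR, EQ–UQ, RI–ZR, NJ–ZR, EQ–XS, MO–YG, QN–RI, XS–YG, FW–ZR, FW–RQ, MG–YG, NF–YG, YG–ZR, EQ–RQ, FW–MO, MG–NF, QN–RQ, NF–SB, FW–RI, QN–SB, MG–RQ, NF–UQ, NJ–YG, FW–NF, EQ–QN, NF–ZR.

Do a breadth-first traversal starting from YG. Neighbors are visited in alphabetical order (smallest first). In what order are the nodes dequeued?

YG, MG, MO, NF, NJ, QN, XS, ZR, RQ, FW, SB, UQ, EQ, RI

Visit YG; enqueue MG, MO, NF, NJ, QN, XS, ZR → queue [MG, MO, NF, NJ, QN, XS, ZR]
Visit MG; enqueue RQ → queue [MO, NF, NJ, QN, XS, ZR, RQ]
Visit MO; enqueue FW → queue [NF, NJ, QN, XS, ZR, RQ, FW]
Visit NF; enqueue SB, UQ → queue [NJ, QN, XS, ZR, RQ, FW, SB, UQ]
Visit NJ → queue [QN, XS, ZR, RQ, FW, SB, UQ]
Visit QN; enqueue EQ, RI → queue [XS, ZR, RQ, FW, SB, UQ, EQ, RI]
Visit XS → queue [ZR, RQ, FW, SB, UQ, EQ, RI]
Visit ZR → queue [RQ, FW, SB, UQ, EQ, RI]
Visit RQ → queue [FW, SB, UQ, EQ, RI]
Visit FW → queue [SB, UQ, EQ, RI]
Visit SB → queue [UQ, EQ, RI]
Visit UQ → queue [EQ, RI]
Visit EQ → queue [RI]
Visit RI → queue []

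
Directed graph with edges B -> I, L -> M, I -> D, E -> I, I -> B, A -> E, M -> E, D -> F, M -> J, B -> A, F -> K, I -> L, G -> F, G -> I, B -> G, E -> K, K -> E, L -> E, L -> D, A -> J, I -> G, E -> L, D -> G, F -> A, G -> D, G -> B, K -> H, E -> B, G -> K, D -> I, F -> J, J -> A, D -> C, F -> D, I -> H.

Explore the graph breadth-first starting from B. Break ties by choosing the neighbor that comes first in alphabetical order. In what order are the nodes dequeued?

B → A → G → I → E → J → D → F → K → H → L → C → M

Visit B; enqueue A, G, I → queue [A, G, I]
Visit A; enqueue E, J → queue [G, I, E, J]
Visit G; enqueue D, F, K → queue [I, E, J, D, F, K]
Visit I; enqueue H, L → queue [E, J, D, F, K, H, L]
Visit E → queue [J, D, F, K, H, L]
Visit J → queue [D, F, K, H, L]
Visit D; enqueue C → queue [F, K, H, L, C]
Visit F → queue [K, H, L, C]
Visit K → queue [H, L, C]
Visit H → queue [L, C]
Visit L; enqueue M → queue [C, M]
Visit C → queue [M]
Visit M → queue []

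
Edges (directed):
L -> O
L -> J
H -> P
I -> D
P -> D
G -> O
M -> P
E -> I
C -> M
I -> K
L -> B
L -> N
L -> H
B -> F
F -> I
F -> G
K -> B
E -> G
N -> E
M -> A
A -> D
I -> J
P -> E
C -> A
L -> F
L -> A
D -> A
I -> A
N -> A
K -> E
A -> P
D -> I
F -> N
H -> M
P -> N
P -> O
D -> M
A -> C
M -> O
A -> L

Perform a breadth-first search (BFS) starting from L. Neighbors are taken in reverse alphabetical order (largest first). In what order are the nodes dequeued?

L, O, N, J, H, F, B, A, E, P, M, I, G, D, C, K

Visit L; enqueue O, N, J, H, F, B, A → queue [O, N, J, H, F, B, A]
Visit O → queue [N, J, H, F, B, A]
Visit N; enqueue E → queue [J, H, F, B, A, E]
Visit J → queue [H, F, B, A, E]
Visit H; enqueue P, M → queue [F, B, A, E, P, M]
Visit F; enqueue I, G → queue [B, A, E, P, M, I, G]
Visit B → queue [A, E, P, M, I, G]
Visit A; enqueue D, C → queue [E, P, M, I, G, D, C]
Visit E → queue [P, M, I, G, D, C]
Visit P → queue [M, I, G, D, C]
Visit M → queue [I, G, D, C]
Visit I; enqueue K → queue [G, D, C, K]
Visit G → queue [D, C, K]
Visit D → queue [C, K]
Visit C → queue [K]
Visit K → queue []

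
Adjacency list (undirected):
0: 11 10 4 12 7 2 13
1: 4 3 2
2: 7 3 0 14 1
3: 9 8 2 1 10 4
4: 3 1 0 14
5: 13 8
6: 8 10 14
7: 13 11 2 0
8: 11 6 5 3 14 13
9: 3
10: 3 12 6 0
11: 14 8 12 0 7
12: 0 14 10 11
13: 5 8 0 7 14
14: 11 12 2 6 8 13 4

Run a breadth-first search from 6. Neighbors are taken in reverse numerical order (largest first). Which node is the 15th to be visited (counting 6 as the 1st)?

Visit 6; enqueue 14, 10, 8 → queue [14, 10, 8]
Visit 14; enqueue 13, 12, 11, 4, 2 → queue [10, 8, 13, 12, 11, 4, 2]
Visit 10; enqueue 3, 0 → queue [8, 13, 12, 11, 4, 2, 3, 0]
Visit 8; enqueue 5 → queue [13, 12, 11, 4, 2, 3, 0, 5]
Visit 13; enqueue 7 → queue [12, 11, 4, 2, 3, 0, 5, 7]
Visit 12 → queue [11, 4, 2, 3, 0, 5, 7]
Visit 11 → queue [4, 2, 3, 0, 5, 7]
Visit 4; enqueue 1 → queue [2, 3, 0, 5, 7, 1]
Visit 2 → queue [3, 0, 5, 7, 1]
Visit 3; enqueue 9 → queue [0, 5, 7, 1, 9]
Visit 0 → queue [5, 7, 1, 9]
Visit 5 → queue [7, 1, 9]
Visit 7 → queue [1, 9]
Visit 1 → queue [9]
Visit 9 → queue []

Visit order: 6, 14, 10, 8, 13, 12, 11, 4, 2, 3, 0, 5, 7, 1, 9

9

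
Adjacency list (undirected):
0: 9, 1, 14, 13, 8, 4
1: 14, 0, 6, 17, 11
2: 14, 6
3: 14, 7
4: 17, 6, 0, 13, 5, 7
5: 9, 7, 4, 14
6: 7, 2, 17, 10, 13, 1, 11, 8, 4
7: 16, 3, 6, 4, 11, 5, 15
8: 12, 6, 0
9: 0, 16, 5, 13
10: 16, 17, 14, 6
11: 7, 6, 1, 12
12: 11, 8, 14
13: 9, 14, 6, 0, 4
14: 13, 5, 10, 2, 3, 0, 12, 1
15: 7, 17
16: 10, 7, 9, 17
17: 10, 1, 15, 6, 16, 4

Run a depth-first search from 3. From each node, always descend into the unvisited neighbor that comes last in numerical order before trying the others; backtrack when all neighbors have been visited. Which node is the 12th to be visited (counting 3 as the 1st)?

6

Visit 3
3 → 14
14 → 13
13 → 9
9 → 16
16 → 17
17 → 15
15 → 7
7 → 11
11 → 12
12 → 8
8 → 6
6 → 10
6 → 4
4 → 5
4 → 0
0 → 1
6 → 2

Visit order: 3, 14, 13, 9, 16, 17, 15, 7, 11, 12, 8, 6, 10, 4, 5, 0, 1, 2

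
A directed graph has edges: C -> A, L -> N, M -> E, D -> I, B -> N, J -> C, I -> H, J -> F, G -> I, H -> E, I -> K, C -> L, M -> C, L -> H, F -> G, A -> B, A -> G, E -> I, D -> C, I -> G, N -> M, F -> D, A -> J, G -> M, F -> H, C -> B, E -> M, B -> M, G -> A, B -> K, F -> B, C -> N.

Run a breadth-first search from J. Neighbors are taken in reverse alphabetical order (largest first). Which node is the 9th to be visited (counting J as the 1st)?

L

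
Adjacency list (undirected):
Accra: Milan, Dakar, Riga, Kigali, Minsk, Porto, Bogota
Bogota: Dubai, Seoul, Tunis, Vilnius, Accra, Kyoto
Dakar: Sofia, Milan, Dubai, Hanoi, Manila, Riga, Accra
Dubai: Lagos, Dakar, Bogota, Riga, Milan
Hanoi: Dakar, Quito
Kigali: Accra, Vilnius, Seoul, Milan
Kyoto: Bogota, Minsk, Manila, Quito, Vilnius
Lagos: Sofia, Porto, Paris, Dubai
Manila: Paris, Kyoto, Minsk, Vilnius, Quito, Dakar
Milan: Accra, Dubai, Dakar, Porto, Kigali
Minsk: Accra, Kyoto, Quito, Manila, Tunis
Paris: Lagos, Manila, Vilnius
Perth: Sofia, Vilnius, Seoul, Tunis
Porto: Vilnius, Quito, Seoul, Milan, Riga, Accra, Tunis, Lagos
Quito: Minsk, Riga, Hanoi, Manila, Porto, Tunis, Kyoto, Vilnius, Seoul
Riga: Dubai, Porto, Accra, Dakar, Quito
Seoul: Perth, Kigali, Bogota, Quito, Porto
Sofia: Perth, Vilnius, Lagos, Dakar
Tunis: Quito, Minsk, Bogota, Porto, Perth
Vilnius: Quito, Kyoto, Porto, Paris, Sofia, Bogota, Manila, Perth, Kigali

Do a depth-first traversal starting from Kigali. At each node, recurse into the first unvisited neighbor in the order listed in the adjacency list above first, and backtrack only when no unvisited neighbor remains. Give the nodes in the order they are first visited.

Visit Kigali
Kigali → Accra
Accra → Milan
Milan → Dubai
Dubai → Lagos
Lagos → Sofia
Sofia → Perth
Perth → Vilnius
Vilnius → Quito
Quito → Minsk
Minsk → Kyoto
Kyoto → Bogota
Bogota → Seoul
Seoul → Porto
Porto → Riga
Riga → Dakar
Dakar → Hanoi
Dakar → Manila
Manila → Paris
Porto → Tunis

Kigali, Accra, Milan, Dubai, Lagos, Sofia, Perth, Vilnius, Quito, Minsk, Kyoto, Bogota, Seoul, Porto, Riga, Dakar, Hanoi, Manila, Paris, Tunis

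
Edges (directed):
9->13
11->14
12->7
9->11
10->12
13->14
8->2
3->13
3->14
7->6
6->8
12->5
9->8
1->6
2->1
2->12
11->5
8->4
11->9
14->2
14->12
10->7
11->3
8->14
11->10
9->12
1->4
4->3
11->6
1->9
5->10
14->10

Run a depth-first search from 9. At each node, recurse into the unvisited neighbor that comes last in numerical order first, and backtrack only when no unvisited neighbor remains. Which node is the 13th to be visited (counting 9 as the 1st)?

Visit 9
9 → 13
13 → 14
14 → 12
12 → 7
7 → 6
6 → 8
8 → 4
4 → 3
8 → 2
2 → 1
12 → 5
5 → 10
9 → 11

Visit order: 9, 13, 14, 12, 7, 6, 8, 4, 3, 2, 1, 5, 10, 11

10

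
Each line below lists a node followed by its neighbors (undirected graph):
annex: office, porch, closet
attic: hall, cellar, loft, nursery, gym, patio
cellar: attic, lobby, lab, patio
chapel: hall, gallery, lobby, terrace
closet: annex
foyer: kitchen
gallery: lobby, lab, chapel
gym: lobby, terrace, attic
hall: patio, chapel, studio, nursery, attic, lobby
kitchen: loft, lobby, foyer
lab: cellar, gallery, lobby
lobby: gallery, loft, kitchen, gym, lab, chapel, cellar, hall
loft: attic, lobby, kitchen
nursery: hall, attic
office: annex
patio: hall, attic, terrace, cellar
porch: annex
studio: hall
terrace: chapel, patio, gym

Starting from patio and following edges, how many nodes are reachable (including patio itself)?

15

BFS from patio visits: patio, terrace, hall, cellar, attic, gym, chapel, studio, nursery, lobby, lab, loft, gallery, kitchen, foyer
Reachable nodes: 15 of 19 total.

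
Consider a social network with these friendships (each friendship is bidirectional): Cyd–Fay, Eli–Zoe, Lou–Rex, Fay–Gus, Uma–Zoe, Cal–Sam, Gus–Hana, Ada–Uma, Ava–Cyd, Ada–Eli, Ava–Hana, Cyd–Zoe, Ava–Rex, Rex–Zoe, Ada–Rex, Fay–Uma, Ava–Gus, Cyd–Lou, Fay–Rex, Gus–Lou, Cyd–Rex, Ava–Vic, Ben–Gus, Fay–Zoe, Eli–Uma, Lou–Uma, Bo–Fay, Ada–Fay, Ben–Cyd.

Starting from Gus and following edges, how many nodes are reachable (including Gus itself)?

14

BFS from Gus visits: Gus, Lou, Hana, Fay, Ben, Ava, Uma, Rex, Cyd, Zoe, Bo, Ada, Vic, Eli
Reachable nodes: 14 of 16 total.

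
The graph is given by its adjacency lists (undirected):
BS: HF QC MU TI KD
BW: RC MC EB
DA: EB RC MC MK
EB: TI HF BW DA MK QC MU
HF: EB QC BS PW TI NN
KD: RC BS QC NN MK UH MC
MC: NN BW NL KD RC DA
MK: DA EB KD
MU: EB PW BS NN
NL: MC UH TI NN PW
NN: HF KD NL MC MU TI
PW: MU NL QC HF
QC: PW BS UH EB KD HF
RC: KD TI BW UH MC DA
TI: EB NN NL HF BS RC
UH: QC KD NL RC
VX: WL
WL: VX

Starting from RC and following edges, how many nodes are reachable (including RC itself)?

BFS from RC visits: RC, KD, TI, BW, UH, MC, DA, BS, QC, NN, MK, EB, NL, HF, MU, PW
Reachable nodes: 16 of 18 total.

16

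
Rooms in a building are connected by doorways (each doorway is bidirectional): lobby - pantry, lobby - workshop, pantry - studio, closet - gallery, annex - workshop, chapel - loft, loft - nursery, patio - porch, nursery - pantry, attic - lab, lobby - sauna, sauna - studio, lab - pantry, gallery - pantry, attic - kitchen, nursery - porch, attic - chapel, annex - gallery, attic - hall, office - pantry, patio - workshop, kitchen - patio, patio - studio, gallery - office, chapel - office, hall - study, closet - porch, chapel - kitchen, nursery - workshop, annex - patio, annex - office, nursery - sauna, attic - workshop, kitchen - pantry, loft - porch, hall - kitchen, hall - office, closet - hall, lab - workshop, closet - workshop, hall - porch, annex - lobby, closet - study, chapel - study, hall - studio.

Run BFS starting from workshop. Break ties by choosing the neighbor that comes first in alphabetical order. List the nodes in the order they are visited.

workshop, annex, attic, closet, lab, lobby, nursery, patio, gallery, office, chapel, hall, kitchen, porch, study, pantry, sauna, loft, studio

Visit workshop; enqueue annex, attic, closet, lab, lobby, nursery, patio → queue [annex, attic, closet, lab, lobby, nursery, patio]
Visit annex; enqueue gallery, office → queue [attic, closet, lab, lobby, nursery, patio, gallery, office]
Visit attic; enqueue chapel, hall, kitchen → queue [closet, lab, lobby, nursery, patio, gallery, office, chapel, hall, kitchen]
Visit closet; enqueue porch, study → queue [lab, lobby, nursery, patio, gallery, office, chapel, hall, kitchen, porch, study]
Visit lab; enqueue pantry → queue [lobby, nursery, patio, gallery, office, chapel, hall, kitchen, porch, study, pantry]
Visit lobby; enqueue sauna → queue [nursery, patio, gallery, office, chapel, hall, kitchen, porch, study, pantry, sauna]
Visit nursery; enqueue loft → queue [patio, gallery, office, chapel, hall, kitchen, porch, study, pantry, sauna, loft]
Visit patio; enqueue studio → queue [gallery, office, chapel, hall, kitchen, porch, study, pantry, sauna, loft, studio]
Visit gallery → queue [office, chapel, hall, kitchen, porch, study, pantry, sauna, loft, studio]
Visit office → queue [chapel, hall, kitchen, porch, study, pantry, sauna, loft, studio]
Visit chapel → queue [hall, kitchen, porch, study, pantry, sauna, loft, studio]
Visit hall → queue [kitchen, porch, study, pantry, sauna, loft, studio]
Visit kitchen → queue [porch, study, pantry, sauna, loft, studio]
Visit porch → queue [study, pantry, sauna, loft, studio]
Visit study → queue [pantry, sauna, loft, studio]
Visit pantry → queue [sauna, loft, studio]
Visit sauna → queue [loft, studio]
Visit loft → queue [studio]
Visit studio → queue []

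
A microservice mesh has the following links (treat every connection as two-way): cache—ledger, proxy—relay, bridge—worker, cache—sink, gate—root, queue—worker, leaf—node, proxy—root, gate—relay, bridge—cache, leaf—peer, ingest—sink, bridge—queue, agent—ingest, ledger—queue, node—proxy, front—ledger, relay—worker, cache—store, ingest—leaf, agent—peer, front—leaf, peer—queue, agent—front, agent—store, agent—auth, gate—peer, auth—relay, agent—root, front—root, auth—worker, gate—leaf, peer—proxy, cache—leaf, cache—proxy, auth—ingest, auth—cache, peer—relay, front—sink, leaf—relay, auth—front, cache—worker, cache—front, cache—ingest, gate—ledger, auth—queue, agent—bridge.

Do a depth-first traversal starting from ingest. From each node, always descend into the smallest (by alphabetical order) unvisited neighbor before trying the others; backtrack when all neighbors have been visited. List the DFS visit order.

ingest, agent, auth, cache, bridge, queue, ledger, front, leaf, gate, peer, proxy, node, relay, worker, root, sink, store

Visit ingest
ingest → agent
agent → auth
auth → cache
cache → bridge
bridge → queue
queue → ledger
ledger → front
front → leaf
leaf → gate
gate → peer
peer → proxy
proxy → node
proxy → relay
relay → worker
proxy → root
front → sink
cache → store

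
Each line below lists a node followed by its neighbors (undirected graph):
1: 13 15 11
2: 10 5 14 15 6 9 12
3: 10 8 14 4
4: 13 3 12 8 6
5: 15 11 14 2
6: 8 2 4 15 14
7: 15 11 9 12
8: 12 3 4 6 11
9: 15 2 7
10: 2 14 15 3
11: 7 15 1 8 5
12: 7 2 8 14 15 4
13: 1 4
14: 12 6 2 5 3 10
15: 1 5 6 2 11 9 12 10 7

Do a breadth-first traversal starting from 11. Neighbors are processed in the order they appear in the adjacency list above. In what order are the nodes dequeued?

11, 7, 15, 1, 8, 5, 9, 12, 6, 2, 10, 13, 3, 4, 14

Visit 11; enqueue 7, 15, 1, 8, 5 → queue [7, 15, 1, 8, 5]
Visit 7; enqueue 9, 12 → queue [15, 1, 8, 5, 9, 12]
Visit 15; enqueue 6, 2, 10 → queue [1, 8, 5, 9, 12, 6, 2, 10]
Visit 1; enqueue 13 → queue [8, 5, 9, 12, 6, 2, 10, 13]
Visit 8; enqueue 3, 4 → queue [5, 9, 12, 6, 2, 10, 13, 3, 4]
Visit 5; enqueue 14 → queue [9, 12, 6, 2, 10, 13, 3, 4, 14]
Visit 9 → queue [12, 6, 2, 10, 13, 3, 4, 14]
Visit 12 → queue [6, 2, 10, 13, 3, 4, 14]
Visit 6 → queue [2, 10, 13, 3, 4, 14]
Visit 2 → queue [10, 13, 3, 4, 14]
Visit 10 → queue [13, 3, 4, 14]
Visit 13 → queue [3, 4, 14]
Visit 3 → queue [4, 14]
Visit 4 → queue [14]
Visit 14 → queue []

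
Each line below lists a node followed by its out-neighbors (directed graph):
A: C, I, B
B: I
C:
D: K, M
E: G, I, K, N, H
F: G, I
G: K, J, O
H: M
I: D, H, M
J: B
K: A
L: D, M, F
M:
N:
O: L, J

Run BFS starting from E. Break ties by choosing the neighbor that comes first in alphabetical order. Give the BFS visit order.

E, G, H, I, K, N, J, O, M, D, A, B, L, C, F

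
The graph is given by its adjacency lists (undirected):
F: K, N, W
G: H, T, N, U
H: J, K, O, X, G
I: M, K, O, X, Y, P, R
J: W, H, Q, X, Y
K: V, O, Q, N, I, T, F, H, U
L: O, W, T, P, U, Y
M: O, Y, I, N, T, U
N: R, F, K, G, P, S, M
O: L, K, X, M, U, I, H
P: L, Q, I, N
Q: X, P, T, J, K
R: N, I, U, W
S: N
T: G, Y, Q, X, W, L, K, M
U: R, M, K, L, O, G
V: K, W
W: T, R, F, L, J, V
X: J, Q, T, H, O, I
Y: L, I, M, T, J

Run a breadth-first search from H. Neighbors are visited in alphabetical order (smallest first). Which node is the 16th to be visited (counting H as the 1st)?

Visit H; enqueue G, J, K, O, X → queue [G, J, K, O, X]
Visit G; enqueue N, T, U → queue [J, K, O, X, N, T, U]
Visit J; enqueue Q, W, Y → queue [K, O, X, N, T, U, Q, W, Y]
Visit K; enqueue F, I, V → queue [O, X, N, T, U, Q, W, Y, F, I, V]
Visit O; enqueue L, M → queue [X, N, T, U, Q, W, Y, F, I, V, L, M]
Visit X → queue [N, T, U, Q, W, Y, F, I, V, L, M]
Visit N; enqueue P, R, S → queue [T, U, Q, W, Y, F, I, V, L, M, P, R, S]
Visit T → queue [U, Q, W, Y, F, I, V, L, M, P, R, S]
Visit U → queue [Q, W, Y, F, I, V, L, M, P, R, S]
Visit Q → queue [W, Y, F, I, V, L, M, P, R, S]
Visit W → queue [Y, F, I, V, L, M, P, R, S]
Visit Y → queue [F, I, V, L, M, P, R, S]
Visit F → queue [I, V, L, M, P, R, S]
Visit I → queue [V, L, M, P, R, S]
Visit V → queue [L, M, P, R, S]
Visit L → queue [M, P, R, S]
Visit M → queue [P, R, S]
Visit P → queue [R, S]
Visit R → queue [S]
Visit S → queue []

Visit order: H, G, J, K, O, X, N, T, U, Q, W, Y, F, I, V, L, M, P, R, S

L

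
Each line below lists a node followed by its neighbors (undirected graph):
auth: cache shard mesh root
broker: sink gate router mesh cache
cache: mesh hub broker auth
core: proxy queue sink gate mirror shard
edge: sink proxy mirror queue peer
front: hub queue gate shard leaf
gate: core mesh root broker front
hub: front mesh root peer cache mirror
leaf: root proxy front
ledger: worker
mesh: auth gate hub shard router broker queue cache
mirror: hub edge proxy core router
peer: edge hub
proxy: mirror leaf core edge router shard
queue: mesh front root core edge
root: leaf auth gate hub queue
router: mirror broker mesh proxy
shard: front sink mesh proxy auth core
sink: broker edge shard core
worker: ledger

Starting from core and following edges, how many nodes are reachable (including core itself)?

BFS from core visits: core, gate, mirror, proxy, queue, shard, sink, broker, front, mesh, root, edge, hub, router, leaf, auth, cache, peer
Reachable nodes: 18 of 20 total.

18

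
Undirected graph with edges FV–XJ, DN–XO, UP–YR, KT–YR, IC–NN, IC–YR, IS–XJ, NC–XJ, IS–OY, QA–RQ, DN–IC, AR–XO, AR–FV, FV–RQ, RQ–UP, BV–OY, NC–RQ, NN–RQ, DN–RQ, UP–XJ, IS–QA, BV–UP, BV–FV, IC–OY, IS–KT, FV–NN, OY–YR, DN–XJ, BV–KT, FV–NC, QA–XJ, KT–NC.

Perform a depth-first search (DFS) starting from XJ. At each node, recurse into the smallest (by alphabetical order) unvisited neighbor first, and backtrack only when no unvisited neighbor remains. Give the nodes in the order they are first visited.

XJ → DN → IC → NN → FV → AR → XO → BV → KT → IS → OY → YR → UP → RQ → NC → QA

Visit XJ
XJ → DN
DN → IC
IC → NN
NN → FV
FV → AR
AR → XO
FV → BV
BV → KT
KT → IS
IS → OY
OY → YR
YR → UP
UP → RQ
RQ → NC
RQ → QA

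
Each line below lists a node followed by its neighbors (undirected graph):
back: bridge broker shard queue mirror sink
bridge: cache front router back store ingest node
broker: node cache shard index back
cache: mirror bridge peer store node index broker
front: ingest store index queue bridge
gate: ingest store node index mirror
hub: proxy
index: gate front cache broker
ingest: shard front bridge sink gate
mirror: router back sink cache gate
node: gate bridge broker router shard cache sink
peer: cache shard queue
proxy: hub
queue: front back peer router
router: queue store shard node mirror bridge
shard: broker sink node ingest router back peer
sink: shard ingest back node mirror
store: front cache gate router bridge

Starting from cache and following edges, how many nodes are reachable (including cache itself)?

BFS from cache visits: cache, bridge, broker, index, mirror, node, peer, store, back, front, ingest, router, shard, gate, sink, queue
Reachable nodes: 16 of 18 total.

16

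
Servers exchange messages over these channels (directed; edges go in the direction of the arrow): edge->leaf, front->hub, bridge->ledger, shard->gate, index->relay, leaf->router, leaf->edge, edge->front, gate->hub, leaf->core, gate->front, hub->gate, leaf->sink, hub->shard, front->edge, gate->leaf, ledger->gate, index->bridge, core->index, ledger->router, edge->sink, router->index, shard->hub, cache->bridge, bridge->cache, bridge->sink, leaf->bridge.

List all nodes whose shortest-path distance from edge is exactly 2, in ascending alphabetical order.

Level 0: edge
Level 1: front, leaf, sink
Level 2: bridge, core, hub, router
Level 3: cache, gate, index, ledger, shard
Level 4: relay

bridge, core, hub, router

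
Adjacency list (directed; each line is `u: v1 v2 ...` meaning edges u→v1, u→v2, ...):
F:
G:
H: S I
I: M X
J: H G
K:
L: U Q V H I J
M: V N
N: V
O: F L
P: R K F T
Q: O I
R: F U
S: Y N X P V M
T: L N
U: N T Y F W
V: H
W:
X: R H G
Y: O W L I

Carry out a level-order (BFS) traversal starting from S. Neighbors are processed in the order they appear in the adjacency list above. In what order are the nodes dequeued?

S, Y, N, X, P, V, M, O, W, L, I, R, H, G, K, F, T, U, Q, J

Visit S; enqueue Y, N, X, P, V, M → queue [Y, N, X, P, V, M]
Visit Y; enqueue O, W, L, I → queue [N, X, P, V, M, O, W, L, I]
Visit N → queue [X, P, V, M, O, W, L, I]
Visit X; enqueue R, H, G → queue [P, V, M, O, W, L, I, R, H, G]
Visit P; enqueue K, F, T → queue [V, M, O, W, L, I, R, H, G, K, F, T]
Visit V → queue [M, O, W, L, I, R, H, G, K, F, T]
Visit M → queue [O, W, L, I, R, H, G, K, F, T]
Visit O → queue [W, L, I, R, H, G, K, F, T]
Visit W → queue [L, I, R, H, G, K, F, T]
Visit L; enqueue U, Q, J → queue [I, R, H, G, K, F, T, U, Q, J]
Visit I → queue [R, H, G, K, F, T, U, Q, J]
Visit R → queue [H, G, K, F, T, U, Q, J]
Visit H → queue [G, K, F, T, U, Q, J]
Visit G → queue [K, F, T, U, Q, J]
Visit K → queue [F, T, U, Q, J]
Visit F → queue [T, U, Q, J]
Visit T → queue [U, Q, J]
Visit U → queue [Q, J]
Visit Q → queue [J]
Visit J → queue []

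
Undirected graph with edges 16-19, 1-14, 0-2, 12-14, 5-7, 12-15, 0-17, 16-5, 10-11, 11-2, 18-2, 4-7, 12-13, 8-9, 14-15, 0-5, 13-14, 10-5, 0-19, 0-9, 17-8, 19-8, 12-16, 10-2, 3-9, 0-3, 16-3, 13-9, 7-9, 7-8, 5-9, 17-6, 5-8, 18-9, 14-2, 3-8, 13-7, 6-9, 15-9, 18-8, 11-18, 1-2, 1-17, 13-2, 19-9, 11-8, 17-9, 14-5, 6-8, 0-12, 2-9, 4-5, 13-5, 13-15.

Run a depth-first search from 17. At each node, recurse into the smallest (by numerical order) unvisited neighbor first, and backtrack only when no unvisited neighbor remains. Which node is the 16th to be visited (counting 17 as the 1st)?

16

Visit 17
17 → 0
0 → 2
2 → 1
1 → 14
14 → 5
5 → 4
4 → 7
7 → 8
8 → 3
3 → 9
9 → 6
9 → 13
13 → 12
12 → 15
12 → 16
16 → 19
9 → 18
18 → 11
11 → 10

Visit order: 17, 0, 2, 1, 14, 5, 4, 7, 8, 3, 9, 6, 13, 12, 15, 16, 19, 18, 11, 10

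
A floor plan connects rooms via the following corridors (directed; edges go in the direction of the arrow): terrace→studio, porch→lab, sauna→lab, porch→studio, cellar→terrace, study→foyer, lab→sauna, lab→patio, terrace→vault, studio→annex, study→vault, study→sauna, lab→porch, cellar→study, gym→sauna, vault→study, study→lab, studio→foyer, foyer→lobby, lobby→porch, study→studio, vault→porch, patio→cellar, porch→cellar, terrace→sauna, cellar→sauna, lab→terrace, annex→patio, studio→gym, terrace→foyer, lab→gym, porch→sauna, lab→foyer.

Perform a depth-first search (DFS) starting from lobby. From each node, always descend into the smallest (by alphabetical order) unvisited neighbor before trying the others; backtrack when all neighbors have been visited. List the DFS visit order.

lobby, porch, cellar, sauna, lab, foyer, gym, patio, terrace, studio, annex, vault, study

Visit lobby
lobby → porch
porch → cellar
cellar → sauna
sauna → lab
lab → foyer
lab → gym
lab → patio
lab → terrace
terrace → studio
studio → annex
terrace → vault
vault → study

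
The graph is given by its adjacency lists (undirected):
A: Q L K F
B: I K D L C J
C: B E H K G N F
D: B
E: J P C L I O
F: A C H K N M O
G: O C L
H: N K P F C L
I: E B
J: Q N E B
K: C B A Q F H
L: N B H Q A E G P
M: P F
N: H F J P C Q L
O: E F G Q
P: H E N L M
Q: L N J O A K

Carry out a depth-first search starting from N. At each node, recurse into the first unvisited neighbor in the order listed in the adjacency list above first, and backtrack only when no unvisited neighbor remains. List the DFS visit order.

N, H, K, C, B, I, E, J, Q, L, A, F, M, P, O, G, D

Visit N
N → H
H → K
K → C
C → B
B → I
I → E
E → J
J → Q
Q → L
L → A
A → F
F → M
M → P
F → O
O → G
B → D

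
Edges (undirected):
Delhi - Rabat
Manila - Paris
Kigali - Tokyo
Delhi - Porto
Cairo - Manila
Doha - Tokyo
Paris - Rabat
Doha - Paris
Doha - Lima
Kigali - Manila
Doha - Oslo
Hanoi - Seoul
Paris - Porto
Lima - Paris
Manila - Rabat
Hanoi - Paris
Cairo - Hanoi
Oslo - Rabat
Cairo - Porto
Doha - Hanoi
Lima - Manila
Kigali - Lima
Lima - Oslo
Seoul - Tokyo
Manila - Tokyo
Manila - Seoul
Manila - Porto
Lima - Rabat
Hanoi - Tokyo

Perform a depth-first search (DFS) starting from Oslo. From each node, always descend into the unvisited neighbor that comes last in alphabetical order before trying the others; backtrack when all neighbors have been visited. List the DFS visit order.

Visit Oslo
Oslo → Rabat
Rabat → Paris
Paris → Porto
Porto → Manila
Manila → Tokyo
Tokyo → Seoul
Seoul → Hanoi
Hanoi → Doha
Doha → Lima
Lima → Kigali
Hanoi → Cairo
Porto → Delhi

Oslo Rabat Paris Porto Manila Tokyo Seoul Hanoi Doha Lima Kigali Cairo Delhi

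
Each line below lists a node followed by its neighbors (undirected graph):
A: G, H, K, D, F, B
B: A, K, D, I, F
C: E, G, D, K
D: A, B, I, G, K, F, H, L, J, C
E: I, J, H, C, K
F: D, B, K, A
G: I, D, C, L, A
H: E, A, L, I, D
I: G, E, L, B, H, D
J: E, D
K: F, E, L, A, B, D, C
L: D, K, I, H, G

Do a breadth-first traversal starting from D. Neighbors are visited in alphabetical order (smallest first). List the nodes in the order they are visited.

D, A, B, C, F, G, H, I, J, K, L, E

Visit D; enqueue A, B, C, F, G, H, I, J, K, L → queue [A, B, C, F, G, H, I, J, K, L]
Visit A → queue [B, C, F, G, H, I, J, K, L]
Visit B → queue [C, F, G, H, I, J, K, L]
Visit C; enqueue E → queue [F, G, H, I, J, K, L, E]
Visit F → queue [G, H, I, J, K, L, E]
Visit G → queue [H, I, J, K, L, E]
Visit H → queue [I, J, K, L, E]
Visit I → queue [J, K, L, E]
Visit J → queue [K, L, E]
Visit K → queue [L, E]
Visit L → queue [E]
Visit E → queue []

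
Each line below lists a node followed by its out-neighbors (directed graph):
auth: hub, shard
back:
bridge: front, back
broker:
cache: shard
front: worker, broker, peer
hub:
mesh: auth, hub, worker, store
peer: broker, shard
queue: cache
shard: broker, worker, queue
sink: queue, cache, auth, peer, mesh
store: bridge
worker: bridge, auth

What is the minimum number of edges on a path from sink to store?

2

Level 0: sink
Level 1: auth, cache, mesh, peer, queue
Level 2: broker, hub, shard, store, worker
Level 3: bridge
Level 4: back, front
store first appears at level 2.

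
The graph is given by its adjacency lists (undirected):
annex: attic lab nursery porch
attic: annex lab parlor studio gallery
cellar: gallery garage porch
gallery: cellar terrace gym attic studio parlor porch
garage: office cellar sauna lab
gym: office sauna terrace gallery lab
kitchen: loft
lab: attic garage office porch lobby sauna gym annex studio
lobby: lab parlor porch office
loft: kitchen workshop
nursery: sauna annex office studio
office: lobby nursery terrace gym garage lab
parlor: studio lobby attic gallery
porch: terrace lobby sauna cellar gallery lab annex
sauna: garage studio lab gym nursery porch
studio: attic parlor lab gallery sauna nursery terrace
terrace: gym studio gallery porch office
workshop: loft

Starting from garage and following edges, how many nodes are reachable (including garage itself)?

BFS from garage visits: garage, office, cellar, sauna, lab, lobby, nursery, terrace, gym, gallery, porch, studio, attic, annex, parlor
Reachable nodes: 15 of 18 total.

15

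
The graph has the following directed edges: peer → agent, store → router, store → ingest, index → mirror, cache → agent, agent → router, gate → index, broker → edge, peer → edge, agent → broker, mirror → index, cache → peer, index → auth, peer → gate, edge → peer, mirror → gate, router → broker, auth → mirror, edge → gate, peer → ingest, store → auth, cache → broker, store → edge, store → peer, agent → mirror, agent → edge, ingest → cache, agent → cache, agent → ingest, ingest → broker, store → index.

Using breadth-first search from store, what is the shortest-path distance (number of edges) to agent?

Level 0: store
Level 1: auth, edge, index, ingest, peer, router
Level 2: agent, broker, cache, gate, mirror
agent first appears at level 2.

2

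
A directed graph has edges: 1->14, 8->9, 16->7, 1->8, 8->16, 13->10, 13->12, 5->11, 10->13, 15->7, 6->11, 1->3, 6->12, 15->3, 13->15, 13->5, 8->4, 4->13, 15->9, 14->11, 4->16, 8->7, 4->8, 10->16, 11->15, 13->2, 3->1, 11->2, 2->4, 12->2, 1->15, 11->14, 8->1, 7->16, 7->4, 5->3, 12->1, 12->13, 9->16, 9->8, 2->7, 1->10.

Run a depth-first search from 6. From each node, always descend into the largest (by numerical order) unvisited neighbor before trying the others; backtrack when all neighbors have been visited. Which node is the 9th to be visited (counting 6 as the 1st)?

Visit 6
6 → 12
12 → 13
13 → 15
15 → 9
9 → 16
16 → 7
7 → 4
4 → 8
8 → 1
1 → 14
14 → 11
11 → 2
1 → 10
1 → 3
13 → 5

Visit order: 6, 12, 13, 15, 9, 16, 7, 4, 8, 1, 14, 11, 2, 10, 3, 5

8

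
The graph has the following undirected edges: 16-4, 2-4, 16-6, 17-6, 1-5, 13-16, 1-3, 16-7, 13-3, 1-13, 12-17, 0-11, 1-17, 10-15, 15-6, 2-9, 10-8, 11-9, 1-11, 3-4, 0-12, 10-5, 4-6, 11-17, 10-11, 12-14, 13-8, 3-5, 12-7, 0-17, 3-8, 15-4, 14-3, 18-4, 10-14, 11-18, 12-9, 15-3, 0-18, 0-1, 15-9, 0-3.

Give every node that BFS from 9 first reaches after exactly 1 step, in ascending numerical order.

2, 11, 12, 15

Level 0: 9
Level 1: 2, 11, 12, 15
Level 2: 0, 1, 3, 4, 6, 7, 10, 14, 17, 18
Level 3: 5, 8, 13, 16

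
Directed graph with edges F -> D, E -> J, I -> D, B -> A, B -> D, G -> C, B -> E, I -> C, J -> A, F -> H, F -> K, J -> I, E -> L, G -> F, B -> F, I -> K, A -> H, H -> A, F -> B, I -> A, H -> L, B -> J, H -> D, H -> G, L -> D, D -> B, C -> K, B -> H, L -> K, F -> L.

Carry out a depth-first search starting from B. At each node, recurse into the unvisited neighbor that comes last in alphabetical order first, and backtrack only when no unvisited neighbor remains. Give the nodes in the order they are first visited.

Visit B
B → J
J → I
I → K
I → D
I → C
I → A
A → H
H → L
H → G
G → F
B → E

B -> J -> I -> K -> D -> C -> A -> H -> L -> G -> F -> E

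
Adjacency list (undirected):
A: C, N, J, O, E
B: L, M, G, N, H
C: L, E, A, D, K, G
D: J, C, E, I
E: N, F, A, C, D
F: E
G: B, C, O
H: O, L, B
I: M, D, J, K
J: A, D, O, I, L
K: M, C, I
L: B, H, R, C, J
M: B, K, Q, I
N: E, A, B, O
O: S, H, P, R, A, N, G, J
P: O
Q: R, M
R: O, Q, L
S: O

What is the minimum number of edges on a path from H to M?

Level 0: H
Level 1: B, L, O
Level 2: A, C, G, J, M, N, P, R, S
Level 3: D, E, I, K, Q
Level 4: F
M first appears at level 2.

2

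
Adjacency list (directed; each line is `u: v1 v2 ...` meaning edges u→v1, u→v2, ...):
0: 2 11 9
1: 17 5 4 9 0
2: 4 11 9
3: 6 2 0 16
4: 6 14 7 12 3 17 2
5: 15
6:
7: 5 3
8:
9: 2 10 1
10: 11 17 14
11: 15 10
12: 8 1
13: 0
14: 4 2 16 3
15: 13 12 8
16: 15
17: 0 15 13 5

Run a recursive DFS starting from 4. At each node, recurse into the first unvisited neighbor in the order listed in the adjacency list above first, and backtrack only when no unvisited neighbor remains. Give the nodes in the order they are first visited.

4 -> 6 -> 14 -> 2 -> 11 -> 15 -> 13 -> 0 -> 9 -> 10 -> 17 -> 5 -> 1 -> 12 -> 8 -> 16 -> 3 -> 7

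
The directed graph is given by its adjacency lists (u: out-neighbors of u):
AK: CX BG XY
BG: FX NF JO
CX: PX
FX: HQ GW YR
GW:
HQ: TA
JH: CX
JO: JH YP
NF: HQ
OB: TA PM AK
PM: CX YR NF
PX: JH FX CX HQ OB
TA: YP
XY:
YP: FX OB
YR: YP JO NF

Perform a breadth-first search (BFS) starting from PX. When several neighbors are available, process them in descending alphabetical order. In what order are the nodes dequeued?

Visit PX; enqueue OB, JH, HQ, FX, CX → queue [OB, JH, HQ, FX, CX]
Visit OB; enqueue TA, PM, AK → queue [JH, HQ, FX, CX, TA, PM, AK]
Visit JH → queue [HQ, FX, CX, TA, PM, AK]
Visit HQ → queue [FX, CX, TA, PM, AK]
Visit FX; enqueue YR, GW → queue [CX, TA, PM, AK, YR, GW]
Visit CX → queue [TA, PM, AK, YR, GW]
Visit TA; enqueue YP → queue [PM, AK, YR, GW, YP]
Visit PM; enqueue NF → queue [AK, YR, GW, YP, NF]
Visit AK; enqueue XY, BG → queue [YR, GW, YP, NF, XY, BG]
Visit YR; enqueue JO → queue [GW, YP, NF, XY, BG, JO]
Visit GW → queue [YP, NF, XY, BG, JO]
Visit YP → queue [NF, XY, BG, JO]
Visit NF → queue [XY, BG, JO]
Visit XY → queue [BG, JO]
Visit BG → queue [JO]
Visit JO → queue []

PX, OB, JH, HQ, FX, CX, TA, PM, AK, YR, GW, YP, NF, XY, BG, JO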